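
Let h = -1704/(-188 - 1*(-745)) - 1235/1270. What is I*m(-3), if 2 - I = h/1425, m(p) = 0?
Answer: 0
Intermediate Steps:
h = -570395/141478 (h = -1704/(-188 + 745) - 1235*1/1270 = -1704/557 - 247/254 = -570395/141478 ≈ -4.0317)
I = 80756539/40321230 (I = 2 - (-570395)/(141478*1425) = 2 - 1*(-114079/40321230) = 2 + 114079/40321230 = 80756539/40321230 ≈ 2.0028)
I*m(-3) = (80756539/40321230)*0 = 0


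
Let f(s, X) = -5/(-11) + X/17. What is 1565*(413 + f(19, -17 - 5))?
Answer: 120620810/187 ≈ 6.4503e+5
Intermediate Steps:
f(s, X) = 5/11 + X/17 (f(s, X) = -5*(-1/11) + X*(1/17) = 5/11 + X/17)
1565*(413 + f(19, -17 - 5)) = 1565*(413 + (5/11 + (-17 - 5)/17)) = 1565*(413 + (5/11 + (1/17)*(-22))) = 1565*(413 + (5/11 - 22/17)) = 1565*(413 - 157/187) = 1565*(77074/187) = 120620810/187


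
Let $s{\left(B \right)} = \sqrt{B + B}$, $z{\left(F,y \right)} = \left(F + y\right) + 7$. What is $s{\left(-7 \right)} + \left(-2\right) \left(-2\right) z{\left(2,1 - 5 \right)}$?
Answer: $20 + i \sqrt{14} \approx 20.0 + 3.7417 i$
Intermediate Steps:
$z{\left(F,y \right)} = 7 + F + y$
$s{\left(B \right)} = \sqrt{2} \sqrt{B}$ ($s{\left(B \right)} = \sqrt{2 B} = \sqrt{2} \sqrt{B}$)
$s{\left(-7 \right)} + \left(-2\right) \left(-2\right) z{\left(2,1 - 5 \right)} = \sqrt{2} \sqrt{-7} + \left(-2\right) \left(-2\right) \left(7 + 2 + \left(1 - 5\right)\right) = \sqrt{2} i \sqrt{7} + 4 \left(7 + 2 - 4\right) = i \sqrt{14} + 4 \cdot 5 = i \sqrt{14} + 20 = 20 + i \sqrt{14}$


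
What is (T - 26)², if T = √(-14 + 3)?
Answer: (26 - I*√11)² ≈ 665.0 - 172.46*I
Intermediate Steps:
T = I*√11 (T = √(-11) = I*√11 ≈ 3.3166*I)
(T - 26)² = (I*√11 - 26)² = (-26 + I*√11)²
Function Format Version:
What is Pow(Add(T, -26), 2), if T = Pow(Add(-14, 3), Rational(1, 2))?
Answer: Pow(Add(26, Mul(-1, I, Pow(11, Rational(1, 2)))), 2) ≈ Add(665.00, Mul(-172.46, I))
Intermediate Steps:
T = Mul(I, Pow(11, Rational(1, 2))) (T = Pow(-11, Rational(1, 2)) = Mul(I, Pow(11, Rational(1, 2))) ≈ Mul(3.3166, I))
Pow(Add(T, -26), 2) = Pow(Add(Mul(I, Pow(11, Rational(1, 2))), -26), 2) = Pow(Add(-26, Mul(I, Pow(11, Rational(1, 2)))), 2)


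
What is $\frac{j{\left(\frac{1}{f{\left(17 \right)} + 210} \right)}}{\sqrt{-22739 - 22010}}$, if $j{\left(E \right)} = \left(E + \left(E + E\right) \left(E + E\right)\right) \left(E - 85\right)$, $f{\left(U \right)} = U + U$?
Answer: $\frac{642909 i \sqrt{44749}}{81257382152} \approx 0.0016737 i$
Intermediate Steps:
$f{\left(U \right)} = 2 U$
$j{\left(E \right)} = \left(-85 + E\right) \left(E + 4 E^{2}\right)$ ($j{\left(E \right)} = \left(E + 2 E 2 E\right) \left(-85 + E\right) = \left(E + 4 E^{2}\right) \left(-85 + E\right) = \left(-85 + E\right) \left(E + 4 E^{2}\right)$)
$\frac{j{\left(\frac{1}{f{\left(17 \right)} + 210} \right)}}{\sqrt{-22739 - 22010}} = \frac{\frac{1}{2 \cdot 17 + 210} \left(-85 - \frac{339}{2 \cdot 17 + 210} + 4 \left(\frac{1}{2 \cdot 17 + 210}\right)^{2}\right)}{\sqrt{-22739 - 22010}} = \frac{\frac{1}{34 + 210} \left(-85 - \frac{339}{34 + 210} + 4 \left(\frac{1}{34 + 210}\right)^{2}\right)}{\sqrt{-44749}} = \frac{\frac{1}{244} \left(-85 - \frac{339}{244} + 4 \left(\frac{1}{244}\right)^{2}\right)}{i \sqrt{44749}} = \frac{-85 - \frac{339}{244} + \frac{4}{59536}}{244} \left(- \frac{i \sqrt{44749}}{44749}\right) = \frac{-85 - \frac{339}{244} + 4 \cdot \frac{1}{59536}}{244} \left(- \frac{i \sqrt{44749}}{44749}\right) = \frac{-85 - \frac{339}{244} + \frac{1}{14884}}{244} \left(- \frac{i \sqrt{44749}}{44749}\right) = \frac{1}{244} \left(- \frac{642909}{7442}\right) \left(- \frac{i \sqrt{44749}}{44749}\right) = - \frac{642909 \left(- \frac{i \sqrt{44749}}{44749}\right)}{1815848} = \frac{642909 i \sqrt{44749}}{81257382152}$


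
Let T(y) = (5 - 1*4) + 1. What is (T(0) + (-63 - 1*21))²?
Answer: 6724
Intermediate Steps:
T(y) = 2 (T(y) = (5 - 4) + 1 = 1 + 1 = 2)
(T(0) + (-63 - 1*21))² = (2 + (-63 - 1*21))² = (2 + (-63 - 21))² = (2 - 84)² = (-82)² = 6724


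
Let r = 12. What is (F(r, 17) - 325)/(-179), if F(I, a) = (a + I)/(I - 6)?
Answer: 1921/1074 ≈ 1.7886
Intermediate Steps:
F(I, a) = (I + a)/(-6 + I)
(F(r, 17) - 325)/(-179) = ((12 + 17)/(-6 + 12) - 325)/(-179) = -(29/6 - 325)/179 = -1/179*(-1921/6) = 1921/1074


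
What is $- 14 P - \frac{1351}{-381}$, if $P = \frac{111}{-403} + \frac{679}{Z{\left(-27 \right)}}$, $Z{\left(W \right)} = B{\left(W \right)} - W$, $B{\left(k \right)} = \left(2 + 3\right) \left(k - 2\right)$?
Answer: $\frac{796844972}{9059037} \approx 87.961$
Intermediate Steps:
$B{\left(k \right)} = -10 + 5 k$ ($B{\left(k \right)} = 5 \left(-2 + k\right) = -10 + 5 k$)
$Z{\left(W \right)} = -10 + 4 W$ ($Z{\left(W \right)} = \left(-10 + 5 W\right) - W = -10 + 4 W$)
$P = - \frac{286735}{47554}$ ($P = \frac{111}{-403} + \frac{679}{-10 + 4 \left(-27\right)} = 111 \left(- \frac{1}{403}\right) + \frac{679}{-10 - 108} = - \frac{111}{403} + \frac{679}{-118} = - \frac{111}{403} + 679 \left(- \frac{1}{118}\right) = - \frac{111}{403} - \frac{679}{118} = - \frac{286735}{47554} \approx -6.0297$)
$- 14 P - \frac{1351}{-381} = \left(-14\right) \left(- \frac{286735}{47554}\right) - \frac{1351}{-381} = \frac{2007145}{23777} - - \frac{1351}{381} = \frac{2007145}{23777} + \frac{1351}{381} = \frac{796844972}{9059037}$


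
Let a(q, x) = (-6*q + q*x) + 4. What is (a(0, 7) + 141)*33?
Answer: 4785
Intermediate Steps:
a(q, x) = 4 - 6*q + q*x
(a(0, 7) + 141)*33 = ((4 - 6*0 + 0*7) + 141)*33 = ((4 + 0 + 0) + 141)*33 = (4 + 141)*33 = 145*33 = 4785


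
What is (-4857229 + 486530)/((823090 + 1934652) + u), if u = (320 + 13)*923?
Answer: -4370699/3065101 ≈ -1.4260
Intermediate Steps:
u = 307359 (u = 333*923 = 307359)
(-4857229 + 486530)/((823090 + 1934652) + u) = (-4857229 + 486530)/((823090 + 1934652) + 307359) = -4370699/(2757742 + 307359) = -4370699/3065101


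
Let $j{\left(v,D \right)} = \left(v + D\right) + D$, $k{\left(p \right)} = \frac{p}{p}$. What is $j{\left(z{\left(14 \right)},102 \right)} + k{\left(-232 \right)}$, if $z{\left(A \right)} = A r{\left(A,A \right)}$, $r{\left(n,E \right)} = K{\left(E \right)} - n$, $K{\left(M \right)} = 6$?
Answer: $93$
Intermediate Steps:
$k{\left(p \right)} = 1$
$r{\left(n,E \right)} = 6 - n$
$z{\left(A \right)} = A \left(6 - A\right)$
$j{\left(v,D \right)} = v + 2 D$ ($j{\left(v,D \right)} = \left(D + v\right) + D = v + 2 D$)
$j{\left(z{\left(14 \right)},102 \right)} + k{\left(-232 \right)} = \left(14 \left(6 - 14\right) + 2 \cdot 102\right) + 1 = \left(14 \left(6 - 14\right) + 204\right) + 1 = \left(14 \left(-8\right) + 204\right) + 1 = \left(-112 + 204\right) + 1 = 92 + 1 = 93$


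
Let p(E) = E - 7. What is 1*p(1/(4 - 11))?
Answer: -50/7 ≈ -7.1429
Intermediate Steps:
p(E) = -7 + E
1*p(1/(4 - 11)) = 1*(-7 + 1/(4 - 11)) = 1*(-7 + 1/(-7)) = 1*(-7 - 1/7) = 1*(-50/7) = -50/7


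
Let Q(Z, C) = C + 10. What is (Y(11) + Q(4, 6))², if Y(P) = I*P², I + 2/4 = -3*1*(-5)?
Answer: 12538681/4 ≈ 3.1347e+6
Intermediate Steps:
Q(Z, C) = 10 + C
I = 29/2 (I = -½ - 3*1*(-5) = -½ - 3*(-5) = -½ + 15 = 29/2 ≈ 14.500)
Y(P) = 29*P²/2
(Y(11) + Q(4, 6))² = ((29/2)*11² + (10 + 6))² = ((29/2)*121 + 16)² = (3509/2 + 16)² = (3541/2)² = 12538681/4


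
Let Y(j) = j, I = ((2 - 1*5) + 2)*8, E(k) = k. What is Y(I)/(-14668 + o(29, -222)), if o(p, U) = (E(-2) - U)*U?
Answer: 2/15877 ≈ 0.00012597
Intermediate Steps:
o(p, U) = U*(-2 - U) (o(p, U) = (-2 - U)*U = U*(-2 - U))
I = -8 (I = ((2 - 5) + 2)*8 = (-3 + 2)*8 = -1*8 = -8)
Y(I)/(-14668 + o(29, -222)) = -8/(-14668 - 1*(-222)*(2 - 222)) = -8/(-14668 - 1*(-222)*(-220)) = -8/(-14668 - 48840) = -8/(-63508) = -8*(-1/63508) = 2/15877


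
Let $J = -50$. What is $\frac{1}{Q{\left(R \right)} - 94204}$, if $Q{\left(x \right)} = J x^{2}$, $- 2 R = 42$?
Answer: $- \frac{1}{116254} \approx -8.6019 \cdot 10^{-6}$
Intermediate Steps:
$R = -21$ ($R = \left(- \frac{1}{2}\right) 42 = -21$)
$Q{\left(x \right)} = - 50 x^{2}$
$\frac{1}{Q{\left(R \right)} - 94204} = \frac{1}{- 50 \left(-21\right)^{2} - 94204} = \frac{1}{\left(-50\right) 441 - 94204} = \frac{1}{-22050 - 94204} = \frac{1}{-116254} = - \frac{1}{116254}$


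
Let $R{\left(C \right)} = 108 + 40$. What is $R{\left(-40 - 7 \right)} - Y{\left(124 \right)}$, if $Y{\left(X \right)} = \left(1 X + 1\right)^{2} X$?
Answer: $-1937352$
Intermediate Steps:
$R{\left(C \right)} = 148$
$Y{\left(X \right)} = X \left(1 + X\right)^{2}$ ($Y{\left(X \right)} = \left(X + 1\right)^{2} X = \left(1 + X\right)^{2} X = X \left(1 + X\right)^{2}$)
$R{\left(-40 - 7 \right)} - Y{\left(124 \right)} = 148 - 124 \left(1 + 124\right)^{2} = 148 - 124 \cdot 125^{2} = 148 - 124 \cdot 15625 = 148 - 1937500 = -1937352$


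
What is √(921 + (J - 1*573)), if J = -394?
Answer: I*√46 ≈ 6.7823*I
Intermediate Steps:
√(921 + (J - 1*573)) = √(921 + (-394 - 1*573)) = √(921 + (-394 - 573)) = √(921 - 967) = √(-46) = I*√46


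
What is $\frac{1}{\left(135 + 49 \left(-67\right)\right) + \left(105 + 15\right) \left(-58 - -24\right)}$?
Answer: $- \frac{1}{7228} \approx -0.00013835$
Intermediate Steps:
$\frac{1}{\left(135 + 49 \left(-67\right)\right) + \left(105 + 15\right) \left(-58 - -24\right)} = \frac{1}{\left(135 - 3283\right) + 120 \left(-58 + 24\right)} = \frac{1}{-3148 + 120 \left(-34\right)} = \frac{1}{-3148 - 4080} = \frac{1}{-7228} = - \frac{1}{7228}$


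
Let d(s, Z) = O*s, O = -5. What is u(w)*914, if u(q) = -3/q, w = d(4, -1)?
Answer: 1371/10 ≈ 137.10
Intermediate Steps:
d(s, Z) = -5*s
w = -20 (w = -5*4 = -20)
u(w)*914 = -3/(-20)*914 = -3*(-1/20)*914 = (3/20)*914 = 1371/10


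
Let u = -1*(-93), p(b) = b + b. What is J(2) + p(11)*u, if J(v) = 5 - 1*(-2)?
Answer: 2053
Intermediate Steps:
J(v) = 7 (J(v) = 5 + 2 = 7)
p(b) = 2*b
u = 93
J(2) + p(11)*u = 7 + (2*11)*93 = 7 + 22*93 = 7 + 2046 = 2053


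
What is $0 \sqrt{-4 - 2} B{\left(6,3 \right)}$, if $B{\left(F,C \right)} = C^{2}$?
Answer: $0$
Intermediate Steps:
$0 \sqrt{-4 - 2} B{\left(6,3 \right)} = 0 \sqrt{-4 - 2} \cdot 3^{2} = 0 \sqrt{-6} \cdot 9 = 0 i \sqrt{6} \cdot 9 = 0 \cdot 9 = 0$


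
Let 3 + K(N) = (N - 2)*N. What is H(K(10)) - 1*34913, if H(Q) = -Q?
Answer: -34990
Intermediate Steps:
K(N) = -3 + N*(-2 + N) (K(N) = -3 + (N - 2)*N = -3 + (-2 + N)*N = -3 + N*(-2 + N))
H(K(10)) - 1*34913 = -(-3 + 10² - 2*10) - 1*34913 = -(-3 + 100 - 20) - 34913 = -1*77 - 34913 = -77 - 34913 = -34990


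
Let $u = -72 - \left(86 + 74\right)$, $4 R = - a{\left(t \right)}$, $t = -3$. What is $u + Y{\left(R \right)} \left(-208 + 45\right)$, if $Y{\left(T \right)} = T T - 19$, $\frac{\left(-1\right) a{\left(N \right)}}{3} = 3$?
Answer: $\frac{32637}{16} \approx 2039.8$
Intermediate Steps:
$a{\left(N \right)} = -9$ ($a{\left(N \right)} = \left(-3\right) 3 = -9$)
$R = \frac{9}{4}$ ($R = \frac{\left(-1\right) \left(-9\right)}{4} = \frac{1}{4} \cdot 9 = \frac{9}{4} \approx 2.25$)
$Y{\left(T \right)} = -19 + T^{2}$ ($Y{\left(T \right)} = T^{2} - 19 = -19 + T^{2}$)
$u = -232$ ($u = -72 - 160 = -232$)
$u + Y{\left(R \right)} \left(-208 + 45\right) = -232 + \left(-19 + \left(\frac{9}{4}\right)^{2}\right) \left(-208 + 45\right) = -232 + \left(-19 + \frac{81}{16}\right) \left(-163\right) = -232 - - \frac{36349}{16} = -232 + \frac{36349}{16} = \frac{32637}{16}$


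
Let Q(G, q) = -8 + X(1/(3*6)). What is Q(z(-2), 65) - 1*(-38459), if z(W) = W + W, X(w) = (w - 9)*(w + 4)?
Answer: 12446371/324 ≈ 38415.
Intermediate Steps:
X(w) = (-9 + w)*(4 + w)
z(W) = 2*W
Q(G, q) = -14345/324 (Q(G, q) = -8 + (-36 + (1/(3*6))² - 5/(3*6)) = -8 + (-36 + (1/18)² - 5/18) = -8 + (-36 + (1/18)² - 5*1/18) = -8 + (-36 + 1/324 - 5/18) = -8 - 11753/324 = -14345/324)
Q(z(-2), 65) - 1*(-38459) = -14345/324 - 1*(-38459) = -14345/324 + 38459 = 12446371/324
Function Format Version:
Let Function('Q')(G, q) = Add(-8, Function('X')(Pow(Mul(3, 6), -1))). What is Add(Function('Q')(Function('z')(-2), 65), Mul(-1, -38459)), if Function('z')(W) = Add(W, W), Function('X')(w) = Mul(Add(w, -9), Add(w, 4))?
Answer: Rational(12446371, 324) ≈ 38415.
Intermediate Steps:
Function('X')(w) = Mul(Add(-9, w), Add(4, w))
Function('z')(W) = Mul(2, W)
Function('Q')(G, q) = Rational(-14345, 324) (Function('Q')(G, q) = Add(-8, Add(-36, Pow(Pow(Mul(3, 6), -1), 2), Mul(-5, Pow(Mul(3, 6), -1)))) = Add(-8, Add(-36, Pow(Pow(18, -1), 2), Mul(-5, Pow(18, -1)))) = Add(-8, Add(-36, Pow(Rational(1, 18), 2), Mul(-5, Rational(1, 18)))) = Add(-8, Add(-36, Rational(1, 324), Rational(-5, 18))) = Add(-8, Rational(-11753, 324)) = Rational(-14345, 324))
Add(Function('Q')(Function('z')(-2), 65), Mul(-1, -38459)) = Add(Rational(-14345, 324), Mul(-1, -38459)) = Add(Rational(-14345, 324), 38459) = Rational(12446371, 324)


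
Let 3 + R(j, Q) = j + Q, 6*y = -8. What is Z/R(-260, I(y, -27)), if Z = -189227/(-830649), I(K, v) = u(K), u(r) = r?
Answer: -189227/219568219 ≈ -0.00086181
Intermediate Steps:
y = -4/3 (y = (1/6)*(-8) = -4/3 ≈ -1.3333)
I(K, v) = K
R(j, Q) = -3 + Q + j (R(j, Q) = -3 + (j + Q) = -3 + (Q + j) = -3 + Q + j)
Z = 189227/830649 (Z = -189227*(-1/830649) = 189227/830649 ≈ 0.22781)
Z/R(-260, I(y, -27)) = 189227/(830649*(-3 - 4/3 - 260)) = 189227/(830649*(-793/3)) = (189227/830649)*(-3/793) = -189227/219568219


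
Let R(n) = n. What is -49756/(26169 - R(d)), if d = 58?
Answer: -49756/26111 ≈ -1.9056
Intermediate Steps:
-49756/(26169 - R(d)) = -49756/(26169 - 1*58) = -49756/(26169 - 58) = -49756/26111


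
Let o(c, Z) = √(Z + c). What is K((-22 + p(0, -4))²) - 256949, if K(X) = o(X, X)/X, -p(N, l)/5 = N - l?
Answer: -256949 + √2/42 ≈ -2.5695e+5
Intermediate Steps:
p(N, l) = -5*N + 5*l (p(N, l) = -5*(N - l) = -5*N + 5*l)
K(X) = √2/√X (K(X) = √(X + X)/X = √(2*X)/X = (√2*√X)/X = √2/√X)
K((-22 + p(0, -4))²) - 256949 = √2/√((-22 + (-5*0 + 5*(-4)))²) - 256949 = √2/√((-22 + (0 - 20))²) - 256949 = √2/√((-22 - 20)²) - 256949 = √2/√((-42)²) - 256949 = √2/√1764 - 256949 = √2*(1/42) - 256949 = √2/42 - 256949 = -256949 + √2/42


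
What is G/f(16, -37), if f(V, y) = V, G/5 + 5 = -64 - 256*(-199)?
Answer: 254375/16 ≈ 15898.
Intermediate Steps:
G = 254375 (G = -25 + 5*(-64 - 256*(-199)) = -25 + 5*(-64 + 50944) = -25 + 5*50880 = -25 + 254400 = 254375)
G/f(16, -37) = 254375/16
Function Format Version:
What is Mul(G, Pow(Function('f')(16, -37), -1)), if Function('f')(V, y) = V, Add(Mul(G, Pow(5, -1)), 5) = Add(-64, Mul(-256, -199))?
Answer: Rational(254375, 16) ≈ 15898.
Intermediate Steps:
G = 254375 (G = Add(-25, Mul(5, Add(-64, Mul(-256, -199)))) = Add(-25, Mul(5, Add(-64, 50944))) = Add(-25, Mul(5, 50880)) = Add(-25, 254400) = 254375)
Mul(G, Pow(Function('f')(16, -37), -1)) = Mul(254375, Pow(16, -1)) = Mul(254375, Rational(1, 16)) = Rational(254375, 16)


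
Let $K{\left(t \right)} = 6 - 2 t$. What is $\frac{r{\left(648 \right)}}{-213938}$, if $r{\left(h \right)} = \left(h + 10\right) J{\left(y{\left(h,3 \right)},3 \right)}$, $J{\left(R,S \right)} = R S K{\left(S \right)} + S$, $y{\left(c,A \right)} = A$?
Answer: $- \frac{987}{106969} \approx -0.009227$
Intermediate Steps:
$J{\left(R,S \right)} = S + R S \left(6 - 2 S\right)$ ($J{\left(R,S \right)} = R S \left(6 - 2 S\right) + S = S + R S \left(6 - 2 S\right)$)
$r{\left(h \right)} = 30 + 3 h$ ($r{\left(h \right)} = \left(h + 10\right) \left(\left(-1\right) 3 \left(-1 + 2 \cdot 3 \left(-3 + 3\right)\right)\right) = \left(10 + h\right) \left(\left(-1\right) 3 \left(-1 + 2 \cdot 3 \cdot 0\right)\right) = \left(10 + h\right) \left(\left(-1\right) 3 \left(-1 + 0\right)\right) = \left(10 + h\right) \left(\left(-1\right) 3 \left(-1\right)\right) = \left(10 + h\right) 3 = 30 + 3 h$)
$\frac{r{\left(648 \right)}}{-213938} = \frac{30 + 3 \cdot 648}{-213938} = \left(30 + 1944\right) \left(- \frac{1}{213938}\right) = 1974 \left(- \frac{1}{213938}\right) = - \frac{987}{106969}$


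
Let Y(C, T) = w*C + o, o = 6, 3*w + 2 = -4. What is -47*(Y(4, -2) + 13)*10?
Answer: -5170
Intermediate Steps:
w = -2 (w = -⅔ + (⅓)*(-4) = -⅔ - 4/3 = -2)
Y(C, T) = 6 - 2*C (Y(C, T) = -2*C + 6 = 6 - 2*C)
-47*(Y(4, -2) + 13)*10 = -47*((6 - 2*4) + 13)*10 = -47*((6 - 8) + 13)*10 = -47*(-2 + 13)*10 = -517*10 = -47*110 = -5170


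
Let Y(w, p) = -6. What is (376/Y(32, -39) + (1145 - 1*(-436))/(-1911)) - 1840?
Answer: -3637577/1911 ≈ -1903.5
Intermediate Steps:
(376/Y(32, -39) + (1145 - 1*(-436))/(-1911)) - 1840 = (376/(-6) + (1145 - 1*(-436))/(-1911)) - 1840 = (376*(-⅙) + (1145 + 436)*(-1/1911)) - 1840 = (-188/3 + 1581*(-1/1911)) - 1840 = (-188/3 - 527/637) - 1840 = -121337/1911 - 1840 = -3637577/1911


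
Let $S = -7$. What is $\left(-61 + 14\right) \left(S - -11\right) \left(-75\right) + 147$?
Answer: $14247$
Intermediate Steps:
$\left(-61 + 14\right) \left(S - -11\right) \left(-75\right) + 147 = \left(-61 + 14\right) \left(-7 - -11\right) \left(-75\right) + 147 = - 47 \left(-7 + 11\right) \left(-75\right) + 147 = \left(-47\right) 4 \left(-75\right) + 147 = \left(-188\right) \left(-75\right) + 147 = 14100 + 147 = 14247$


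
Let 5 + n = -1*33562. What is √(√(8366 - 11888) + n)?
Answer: √(-33567 + I*√3522) ≈ 0.162 + 183.21*I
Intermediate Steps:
n = -33567 (n = -5 - 1*33562 = -5 - 33562 = -33567)
√(√(8366 - 11888) + n) = √(√(8366 - 11888) - 33567) = √(√(-3522) - 33567) = √(I*√3522 - 33567) = √(-33567 + I*√3522)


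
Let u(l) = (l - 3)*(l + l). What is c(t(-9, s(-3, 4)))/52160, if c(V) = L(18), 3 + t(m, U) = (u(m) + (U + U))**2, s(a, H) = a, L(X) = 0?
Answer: 0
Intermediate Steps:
u(l) = 2*l*(-3 + l) (u(l) = (-3 + l)*(2*l) = 2*l*(-3 + l))
t(m, U) = -3 + (2*U + 2*m*(-3 + m))**2 (t(m, U) = -3 + (2*m*(-3 + m) + (U + U))**2 = -3 + (2*m*(-3 + m) + 2*U)**2 = -3 + (2*U + 2*m*(-3 + m))**2)
c(V) = 0
c(t(-9, s(-3, 4)))/52160 = 0/52160 = 0*(1/52160) = 0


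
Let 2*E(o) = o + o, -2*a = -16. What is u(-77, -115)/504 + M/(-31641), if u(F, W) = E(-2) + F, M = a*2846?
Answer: -4658237/5315688 ≈ -0.87632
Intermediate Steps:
a = 8 (a = -1/2*(-16) = 8)
M = 22768 (M = 8*2846 = 22768)
E(o) = o (E(o) = (o + o)/2 = (2*o)/2 = o)
u(F, W) = -2 + F
u(-77, -115)/504 + M/(-31641) = (-2 - 77)/504 + 22768/(-31641) = -79*1/504 + 22768*(-1/31641) = -79/504 - 22768/31641 = -4658237/5315688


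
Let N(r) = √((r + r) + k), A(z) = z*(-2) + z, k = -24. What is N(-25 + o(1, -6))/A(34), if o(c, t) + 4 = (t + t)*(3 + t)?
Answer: -I*√10/34 ≈ -0.093008*I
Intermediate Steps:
A(z) = -z (A(z) = -2*z + z = -z)
o(c, t) = -4 + 2*t*(3 + t) (o(c, t) = -4 + (t + t)*(3 + t) = -4 + (2*t)*(3 + t) = -4 + 2*t*(3 + t))
N(r) = √(-24 + 2*r) (N(r) = √((r + r) - 24) = √(2*r - 24) = √(-24 + 2*r))
N(-25 + o(1, -6))/A(34) = √(-24 + 2*(-25 + (-4 + 2*(-6)² + 6*(-6))))/((-1*34)) = √(-24 + 2*(-25 + (-4 + 2*36 - 36)))/(-34) = √(-24 + 2*(-25 + (-4 + 72 - 36)))*(-1/34) = √(-24 + 2*(-25 + 32))*(-1/34) = √(-24 + 2*7)*(-1/34) = √(-24 + 14)*(-1/34) = √(-10)*(-1/34) = (I*√10)*(-1/34) = -I*√10/34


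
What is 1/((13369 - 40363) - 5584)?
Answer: -1/32578 ≈ -3.0696e-5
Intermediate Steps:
1/((13369 - 40363) - 5584) = 1/(-26994 - 5584) = 1/(-32578) = -1/32578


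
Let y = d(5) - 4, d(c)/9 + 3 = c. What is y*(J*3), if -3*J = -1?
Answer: 14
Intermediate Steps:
J = ⅓ (J = -⅓*(-1) = ⅓ ≈ 0.33333)
d(c) = -27 + 9*c
y = 14 (y = (-27 + 9*5) - 4 = (-27 + 45) - 4 = 18 - 4 = 14)
y*(J*3) = 14*((⅓)*3) = 14*1 = 14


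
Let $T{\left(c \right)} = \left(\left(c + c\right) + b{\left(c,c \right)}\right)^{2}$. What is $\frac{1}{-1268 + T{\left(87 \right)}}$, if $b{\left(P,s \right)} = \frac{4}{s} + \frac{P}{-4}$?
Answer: $\frac{121104}{2655334129} \approx 4.5608 \cdot 10^{-5}$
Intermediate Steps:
$b{\left(P,s \right)} = \frac{4}{s} - \frac{P}{4}$ ($b{\left(P,s \right)} = \frac{4}{s} + P \left(- \frac{1}{4}\right) = \frac{4}{s} - \frac{P}{4}$)
$T{\left(c \right)} = \left(\frac{4}{c} + \frac{7 c}{4}\right)^{2}$ ($T{\left(c \right)} = \left(\left(c + c\right) - \left(- \frac{4}{c} + \frac{c}{4}\right)\right)^{2} = \left(2 c - \left(- \frac{4}{c} + \frac{c}{4}\right)\right)^{2} = \left(\frac{4}{c} + \frac{7 c}{4}\right)^{2}$)
$\frac{1}{-1268 + T{\left(87 \right)}} = \frac{1}{-1268 + \frac{\left(16 + 7 \cdot 87^{2}\right)^{2}}{16 \cdot 7569}} = \frac{1}{-1268 + \frac{1}{16} \cdot \frac{1}{7569} \left(16 + 7 \cdot 7569\right)^{2}} = \frac{1}{-1268 + \frac{1}{16} \cdot \frac{1}{7569} \left(16 + 52983\right)^{2}} = \frac{1}{-1268 + \frac{1}{16} \cdot \frac{1}{7569} \cdot 52999^{2}} = \frac{1}{-1268 + \frac{1}{16} \cdot \frac{1}{7569} \cdot 2808894001} = \frac{1}{-1268 + \frac{2808894001}{121104}} = \frac{1}{\frac{2655334129}{121104}} = \frac{121104}{2655334129}$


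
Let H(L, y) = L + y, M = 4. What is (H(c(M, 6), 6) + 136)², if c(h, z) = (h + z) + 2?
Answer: 23716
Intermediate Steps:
c(h, z) = 2 + h + z
(H(c(M, 6), 6) + 136)² = (((2 + 4 + 6) + 6) + 136)² = ((12 + 6) + 136)² = (18 + 136)² = 154² = 23716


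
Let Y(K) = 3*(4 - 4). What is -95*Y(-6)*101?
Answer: 0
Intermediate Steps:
Y(K) = 0 (Y(K) = 3*0 = 0)
-95*Y(-6)*101 = -95*0*101 = 0*101 = 0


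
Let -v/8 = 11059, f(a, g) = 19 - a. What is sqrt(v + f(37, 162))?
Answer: I*sqrt(88490) ≈ 297.47*I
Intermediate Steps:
v = -88472 (v = -8*11059 = -88472)
sqrt(v + f(37, 162)) = sqrt(-88472 + (19 - 1*37)) = sqrt(-88472 + (19 - 37)) = sqrt(-88472 - 18) = sqrt(-88490) = I*sqrt(88490)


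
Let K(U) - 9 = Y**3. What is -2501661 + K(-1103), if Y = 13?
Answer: -2499455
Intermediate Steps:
K(U) = 2206 (K(U) = 9 + 13**3 = 9 + 2197 = 2206)
-2501661 + K(-1103) = -2501661 + 2206 = -2499455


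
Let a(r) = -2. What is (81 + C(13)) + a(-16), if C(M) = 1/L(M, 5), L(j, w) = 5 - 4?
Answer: 80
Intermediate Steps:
L(j, w) = 1
C(M) = 1 (C(M) = 1/1 = 1)
(81 + C(13)) + a(-16) = (81 + 1) - 2 = 82 - 2 = 80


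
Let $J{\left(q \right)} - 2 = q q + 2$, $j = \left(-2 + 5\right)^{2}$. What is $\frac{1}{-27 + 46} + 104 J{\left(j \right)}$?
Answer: $\frac{167961}{19} \approx 8840.0$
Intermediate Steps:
$j = 9$ ($j = 3^{2} = 9$)
$J{\left(q \right)} = 4 + q^{2}$ ($J{\left(q \right)} = 2 + \left(q q + 2\right) = 2 + \left(q^{2} + 2\right) = 2 + \left(2 + q^{2}\right) = 4 + q^{2}$)
$\frac{1}{-27 + 46} + 104 J{\left(j \right)} = \frac{1}{-27 + 46} + 104 \left(4 + 9^{2}\right) = \frac{1}{19} + 104 \left(4 + 81\right) = \frac{1}{19} + 104 \cdot 85 = \frac{1}{19} + 8840 = \frac{167961}{19}$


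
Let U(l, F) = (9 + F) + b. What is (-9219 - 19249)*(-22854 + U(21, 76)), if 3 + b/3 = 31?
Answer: 645796580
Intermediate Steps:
b = 84 (b = -9 + 3*31 = -9 + 93 = 84)
U(l, F) = 93 + F (U(l, F) = (9 + F) + 84 = 93 + F)
(-9219 - 19249)*(-22854 + U(21, 76)) = (-9219 - 19249)*(-22854 + (93 + 76)) = -28468*(-22854 + 169) = -28468*(-22685) = 645796580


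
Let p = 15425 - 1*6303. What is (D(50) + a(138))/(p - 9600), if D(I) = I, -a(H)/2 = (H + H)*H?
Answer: 38063/239 ≈ 159.26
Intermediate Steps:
a(H) = -4*H² (a(H) = -2*(H + H)*H = -2*2*H*H = -4*H²)
p = 9122 (p = 15425 - 6303 = 9122)
(D(50) + a(138))/(p - 9600) = (50 - 4*138²)/(9122 - 9600) = (50 - 4*19044)/(-478) = (50 - 76176)*(-1/478) = -76126*(-1/478) = 38063/239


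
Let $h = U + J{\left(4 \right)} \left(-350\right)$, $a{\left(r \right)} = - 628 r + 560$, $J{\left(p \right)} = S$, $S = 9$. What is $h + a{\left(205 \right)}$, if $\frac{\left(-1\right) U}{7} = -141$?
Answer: $-130343$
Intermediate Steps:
$U = 987$ ($U = \left(-7\right) \left(-141\right) = 987$)
$J{\left(p \right)} = 9$
$a{\left(r \right)} = 560 - 628 r$
$h = -2163$ ($h = 987 + 9 \left(-350\right) = 987 - 3150 = -2163$)
$h + a{\left(205 \right)} = -2163 + \left(560 - 128740\right) = -2163 - 128180 = -130343$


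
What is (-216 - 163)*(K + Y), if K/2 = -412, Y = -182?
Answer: 381274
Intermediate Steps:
K = -824 (K = 2*(-412) = -824)
(-216 - 163)*(K + Y) = (-216 - 163)*(-824 - 182) = -379*(-1006) = 381274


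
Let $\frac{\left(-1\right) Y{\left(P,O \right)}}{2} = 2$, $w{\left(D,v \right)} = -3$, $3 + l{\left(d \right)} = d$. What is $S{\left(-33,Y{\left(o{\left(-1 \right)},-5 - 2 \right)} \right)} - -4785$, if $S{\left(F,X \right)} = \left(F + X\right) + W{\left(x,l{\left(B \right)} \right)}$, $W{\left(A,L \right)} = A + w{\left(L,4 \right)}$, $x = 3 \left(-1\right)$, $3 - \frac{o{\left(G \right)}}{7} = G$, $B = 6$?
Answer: $4742$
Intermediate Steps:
$l{\left(d \right)} = -3 + d$
$o{\left(G \right)} = 21 - 7 G$
$Y{\left(P,O \right)} = -4$ ($Y{\left(P,O \right)} = \left(-2\right) 2 = -4$)
$x = -3$
$W{\left(A,L \right)} = -3 + A$ ($W{\left(A,L \right)} = A - 3 = -3 + A$)
$S{\left(F,X \right)} = -6 + F + X$ ($S{\left(F,X \right)} = \left(F + X\right) - 6 = -6 + F + X$)
$S{\left(-33,Y{\left(o{\left(-1 \right)},-5 - 2 \right)} \right)} - -4785 = \left(-6 - 33 - 4\right) - -4785 = -43 + 4785 = 4742$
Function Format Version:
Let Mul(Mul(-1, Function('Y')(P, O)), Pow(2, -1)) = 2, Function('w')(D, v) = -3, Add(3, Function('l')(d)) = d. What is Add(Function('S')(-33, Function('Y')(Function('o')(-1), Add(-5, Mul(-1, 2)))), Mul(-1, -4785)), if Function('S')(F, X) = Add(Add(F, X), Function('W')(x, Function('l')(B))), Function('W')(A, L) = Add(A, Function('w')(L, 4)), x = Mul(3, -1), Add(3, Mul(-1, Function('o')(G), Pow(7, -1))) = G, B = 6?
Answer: 4742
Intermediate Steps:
Function('l')(d) = Add(-3, d)
Function('o')(G) = Add(21, Mul(-7, G))
Function('Y')(P, O) = -4 (Function('Y')(P, O) = Mul(-2, 2) = -4)
x = -3
Function('W')(A, L) = Add(-3, A) (Function('W')(A, L) = Add(A, -3) = Add(-3, A))
Function('S')(F, X) = Add(-6, F, X) (Function('S')(F, X) = Add(Add(F, X), Add(-3, -3)) = Add(Add(F, X), -6) = Add(-6, F, X))
Add(Function('S')(-33, Function('Y')(Function('o')(-1), Add(-5, Mul(-1, 2)))), Mul(-1, -4785)) = Add(Add(-6, -33, -4), Mul(-1, -4785)) = Add(-43, 4785) = 4742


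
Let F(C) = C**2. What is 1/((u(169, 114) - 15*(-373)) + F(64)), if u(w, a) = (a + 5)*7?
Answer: 1/10524 ≈ 9.5021e-5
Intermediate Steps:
u(w, a) = 35 + 7*a (u(w, a) = (5 + a)*7 = 35 + 7*a)
1/((u(169, 114) - 15*(-373)) + F(64)) = 1/(((35 + 7*114) - 15*(-373)) + 64**2) = 1/(((35 + 798) + 5595) + 4096) = 1/((833 + 5595) + 4096) = 1/(6428 + 4096) = 1/10524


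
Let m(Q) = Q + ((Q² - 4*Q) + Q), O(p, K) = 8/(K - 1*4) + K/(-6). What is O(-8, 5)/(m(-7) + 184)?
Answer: 43/1482 ≈ 0.029015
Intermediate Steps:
O(p, K) = 8/(-4 + K) - K/6 (O(p, K) = 8/(K - 4) + K*(-⅙) = 8/(-4 + K) - K/6)
m(Q) = Q² - 2*Q (m(Q) = Q + (Q² - 3*Q) = Q² - 2*Q)
O(-8, 5)/(m(-7) + 184) = ((48 - 1*5² + 4*5)/(6*(-4 + 5)))/(-7*(-2 - 7) + 184) = ((⅙)*(48 - 1*25 + 20)/1)/(-7*(-9) + 184) = ((⅙)*1*(48 - 25 + 20))/(63 + 184) = ((⅙)*1*43)/247 = (43/6)*(1/247) = 43/1482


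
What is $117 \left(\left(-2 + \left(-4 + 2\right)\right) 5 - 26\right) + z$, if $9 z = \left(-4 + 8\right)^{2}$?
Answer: $- \frac{48422}{9} \approx -5380.2$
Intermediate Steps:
$z = \frac{16}{9}$ ($z = \frac{\left(-4 + 8\right)^{2}}{9} = \frac{4^{2}}{9} = \frac{1}{9} \cdot 16 = \frac{16}{9} \approx 1.7778$)
$117 \left(\left(-2 + \left(-4 + 2\right)\right) 5 - 26\right) + z = 117 \left(\left(-2 + \left(-4 + 2\right)\right) 5 - 26\right) + \frac{16}{9} = 117 \left(\left(-2 - 2\right) 5 - 26\right) + \frac{16}{9} = 117 \left(\left(-4\right) 5 - 26\right) + \frac{16}{9} = 117 \left(-20 - 26\right) + \frac{16}{9} = 117 \left(-46\right) + \frac{16}{9} = -5382 + \frac{16}{9} = - \frac{48422}{9}$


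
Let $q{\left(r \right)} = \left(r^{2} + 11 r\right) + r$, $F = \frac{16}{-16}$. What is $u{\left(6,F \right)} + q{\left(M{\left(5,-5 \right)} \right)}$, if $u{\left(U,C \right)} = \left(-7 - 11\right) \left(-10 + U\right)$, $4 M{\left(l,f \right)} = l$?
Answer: $\frac{1417}{16} \approx 88.563$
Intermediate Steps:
$F = -1$ ($F = 16 \left(- \frac{1}{16}\right) = -1$)
$M{\left(l,f \right)} = \frac{l}{4}$
$q{\left(r \right)} = r^{2} + 12 r$
$u{\left(U,C \right)} = 180 - 18 U$ ($u{\left(U,C \right)} = - 18 \left(-10 + U\right) = 180 - 18 U$)
$u{\left(6,F \right)} + q{\left(M{\left(5,-5 \right)} \right)} = \left(180 - 108\right) + \frac{1}{4} \cdot 5 \left(12 + \frac{1}{4} \cdot 5\right) = \left(180 - 108\right) + \frac{5 \left(12 + \frac{5}{4}\right)}{4} = 72 + \frac{5}{4} \cdot \frac{53}{4} = 72 + \frac{265}{16} = \frac{1417}{16}$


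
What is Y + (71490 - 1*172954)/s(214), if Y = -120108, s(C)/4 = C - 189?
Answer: -3028066/25 ≈ -1.2112e+5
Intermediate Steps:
s(C) = -756 + 4*C (s(C) = 4*(C - 189) = 4*(-189 + C) = -756 + 4*C)
Y + (71490 - 1*172954)/s(214) = -120108 + (71490 - 1*172954)/(-756 + 4*214) = -120108 + (71490 - 172954)/(-756 + 856) = -120108 - 101464/100 = -120108 - 101464*1/100 = -120108 - 25366/25 = -3028066/25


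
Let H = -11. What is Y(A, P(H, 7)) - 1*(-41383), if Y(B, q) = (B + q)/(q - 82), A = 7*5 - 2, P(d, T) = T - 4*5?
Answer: 786273/19 ≈ 41383.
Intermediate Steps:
P(d, T) = -20 + T (P(d, T) = T - 20 = -20 + T)
A = 33 (A = 35 - 2 = 33)
Y(B, q) = (B + q)/(-82 + q)
Y(A, P(H, 7)) - 1*(-41383) = (33 + (-20 + 7))/(-82 + (-20 + 7)) - 1*(-41383) = (33 - 13)/(-82 - 13) + 41383 = 20/(-95) + 41383 = -1/95*20 + 41383 = -4/19 + 41383 = 786273/19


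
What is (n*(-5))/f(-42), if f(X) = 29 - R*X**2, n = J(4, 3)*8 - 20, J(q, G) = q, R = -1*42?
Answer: -60/74117 ≈ -0.00080953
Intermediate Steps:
R = -42
n = 12 (n = 4*8 - 20 = 32 - 20 = 12)
f(X) = 29 + 42*X**2 (f(X) = 29 - (-42)*X**2 = 29 + 42*X**2)
(n*(-5))/f(-42) = (12*(-5))/(29 + 42*(-42)**2) = -60/(29 + 42*1764) = -60/(29 + 74088) = -60/74117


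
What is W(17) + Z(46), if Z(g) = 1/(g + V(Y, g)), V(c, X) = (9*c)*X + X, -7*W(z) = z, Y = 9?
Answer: -64899/26726 ≈ -2.4283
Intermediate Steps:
W(z) = -z/7
V(c, X) = X + 9*X*c (V(c, X) = 9*X*c + X = X + 9*X*c)
Z(g) = 1/(83*g) (Z(g) = 1/(g + g*(1 + 9*9)) = 1/(g + g*(1 + 81)) = 1/(g + g*82) = 1/(g + 82*g) = 1/(83*g))
W(17) + Z(46) = -⅐*17 + (1/83)/46 = -17/7 + (1/83)*(1/46) = -17/7 + 1/3818 = -64899/26726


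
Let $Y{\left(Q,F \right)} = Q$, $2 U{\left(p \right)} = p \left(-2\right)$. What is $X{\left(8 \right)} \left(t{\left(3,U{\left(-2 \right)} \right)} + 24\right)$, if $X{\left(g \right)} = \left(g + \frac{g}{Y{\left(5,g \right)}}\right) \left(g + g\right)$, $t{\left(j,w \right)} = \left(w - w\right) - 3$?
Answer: $\frac{16128}{5} \approx 3225.6$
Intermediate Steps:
$U{\left(p \right)} = - p$ ($U{\left(p \right)} = \frac{p \left(-2\right)}{2} = \frac{\left(-2\right) p}{2} = - p$)
$t{\left(j,w \right)} = -3$ ($t{\left(j,w \right)} = 0 - 3 = -3$)
$X{\left(g \right)} = \frac{12 g^{2}}{5}$ ($X{\left(g \right)} = \left(g + \frac{g}{5}\right) \left(g + g\right) = \left(g + g \frac{1}{5}\right) 2 g = \left(g + \frac{g}{5}\right) 2 g = \frac{6 g}{5} \cdot 2 g = \frac{12 g^{2}}{5}$)
$X{\left(8 \right)} \left(t{\left(3,U{\left(-2 \right)} \right)} + 24\right) = \frac{12 \cdot 8^{2}}{5} \left(-3 + 24\right) = \frac{12}{5} \cdot 64 \cdot 21 = \frac{768}{5} \cdot 21 = \frac{16128}{5}$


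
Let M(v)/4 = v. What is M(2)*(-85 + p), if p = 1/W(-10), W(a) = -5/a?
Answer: -664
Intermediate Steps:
M(v) = 4*v
p = 2 (p = 1/(-5/(-10)) = 1/(-5*(-⅒)) = 1/(½) = 2)
M(2)*(-85 + p) = (4*2)*(-85 + 2) = 8*(-83) = -664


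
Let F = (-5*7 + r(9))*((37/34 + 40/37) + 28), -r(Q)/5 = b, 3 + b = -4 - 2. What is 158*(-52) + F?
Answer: -4978099/629 ≈ -7914.3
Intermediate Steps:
b = -9 (b = -3 + (-4 - 2) = -3 - 6 = -9)
r(Q) = 45 (r(Q) = -5*(-9) = 45)
F = 189765/629 (F = (-5*7 + 45)*((37/34 + 40/37) + 28) = (-35 + 45)*((37*(1/34) + 40*(1/37)) + 28) = 10*((37/34 + 40/37) + 28) = 10*(2729/1258 + 28) = 10*(37953/1258) = 189765/629 ≈ 301.69)
158*(-52) + F = 158*(-52) + 189765/629 = -8216 + 189765/629 = -4978099/629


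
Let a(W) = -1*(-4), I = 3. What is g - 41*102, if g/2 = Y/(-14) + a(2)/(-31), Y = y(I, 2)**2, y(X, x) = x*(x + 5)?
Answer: -130518/31 ≈ -4210.3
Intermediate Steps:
a(W) = 4
y(X, x) = x*(5 + x)
Y = 196 (Y = (2*(5 + 2))**2 = (2*7)**2 = 14**2 = 196)
g = -876/31 (g = 2*(196/(-14) + 4/(-31)) = 2*(196*(-1/14) + 4*(-1/31)) = 2*(-14 - 4/31) = 2*(-438/31) = -876/31 ≈ -28.258)
g - 41*102 = -876/31 - 41*102 = -876/31 - 4182 = -130518/31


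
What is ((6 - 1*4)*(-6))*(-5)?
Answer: 60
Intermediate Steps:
((6 - 1*4)*(-6))*(-5) = ((6 - 4)*(-6))*(-5) = (2*(-6))*(-5) = -12*(-5) = 60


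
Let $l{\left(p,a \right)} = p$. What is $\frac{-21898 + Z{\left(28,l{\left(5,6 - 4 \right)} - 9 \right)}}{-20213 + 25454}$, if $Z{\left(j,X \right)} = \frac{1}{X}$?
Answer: $- \frac{87593}{20964} \approx -4.1783$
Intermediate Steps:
$\frac{-21898 + Z{\left(28,l{\left(5,6 - 4 \right)} - 9 \right)}}{-20213 + 25454} = \frac{-21898 + \frac{1}{5 - 9}}{-20213 + 25454} = \frac{-21898 + \frac{1}{5 - 9}}{5241} = \left(-21898 + \frac{1}{-4}\right) \frac{1}{5241} = \left(-21898 - \frac{1}{4}\right) \frac{1}{5241} = \left(- \frac{87593}{4}\right) \frac{1}{5241} = - \frac{87593}{20964}$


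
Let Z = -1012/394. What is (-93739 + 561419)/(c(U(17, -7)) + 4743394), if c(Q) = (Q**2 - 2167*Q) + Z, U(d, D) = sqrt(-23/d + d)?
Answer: 1130958866222275360/11470622589508481487 + 30392498379440*sqrt(4522)/11470622589508481487 ≈ 0.098774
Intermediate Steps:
Z = -506/197 (Z = -1012*1/394 = -506/197 ≈ -2.5685)
U(d, D) = sqrt(d - 23/d)
c(Q) = -506/197 + Q**2 - 2167*Q (c(Q) = (Q**2 - 2167*Q) - 506/197 = -506/197 + Q**2 - 2167*Q)
(-93739 + 561419)/(c(U(17, -7)) + 4743394) = (-93739 + 561419)/((-506/197 + (sqrt(17 - 23/17))**2 - 2167*sqrt(17 - 23/17)) + 4743394) = 467680/((-506/197 + (sqrt(17 - 23*1/17))**2 - 2167*sqrt(17 - 23*1/17)) + 4743394) = 467680/((-506/197 + (sqrt(17 - 23/17))**2 - 2167*sqrt(17 - 23/17)) + 4743394) = 467680/((-506/197 + (sqrt(266/17))**2 - 2167*sqrt(4522)/17) + 4743394) = 467680/((-506/197 + (sqrt(4522)/17)**2 - 2167*sqrt(4522)/17) + 4743394) = 467680/((-506/197 + 266/17 - 2167*sqrt(4522)/17) + 4743394) = 467680/((43800/3349 - 2167*sqrt(4522)/17) + 4743394) = 467680/(15885670306/3349 - 2167*sqrt(4522)/17)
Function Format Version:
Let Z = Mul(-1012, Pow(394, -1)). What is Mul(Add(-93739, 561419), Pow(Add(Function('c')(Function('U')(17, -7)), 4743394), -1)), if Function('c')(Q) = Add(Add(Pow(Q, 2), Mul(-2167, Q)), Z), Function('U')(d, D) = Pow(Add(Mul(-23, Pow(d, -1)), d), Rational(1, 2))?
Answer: Add(Rational(1130958866222275360, 11470622589508481487), Mul(Rational(30392498379440, 11470622589508481487), Pow(4522, Rational(1, 2)))) ≈ 0.098774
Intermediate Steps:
Z = Rational(-506, 197) (Z = Mul(-1012, Rational(1, 394)) = Rational(-506, 197) ≈ -2.5685)
Function('U')(d, D) = Pow(Add(d, Mul(-23, Pow(d, -1))), Rational(1, 2))
Function('c')(Q) = Add(Rational(-506, 197), Pow(Q, 2), Mul(-2167, Q)) (Function('c')(Q) = Add(Add(Pow(Q, 2), Mul(-2167, Q)), Rational(-506, 197)) = Add(Rational(-506, 197), Pow(Q, 2), Mul(-2167, Q)))
Mul(Add(-93739, 561419), Pow(Add(Function('c')(Function('U')(17, -7)), 4743394), -1)) = Mul(Add(-93739, 561419), Pow(Add(Add(Rational(-506, 197), Pow(Pow(Add(17, Mul(-23, Pow(17, -1))), Rational(1, 2)), 2), Mul(-2167, Pow(Add(17, Mul(-23, Pow(17, -1))), Rational(1, 2)))), 4743394), -1)) = Mul(467680, Pow(Add(Add(Rational(-506, 197), Pow(Pow(Add(17, Mul(-23, Rational(1, 17))), Rational(1, 2)), 2), Mul(-2167, Pow(Add(17, Mul(-23, Rational(1, 17))), Rational(1, 2)))), 4743394), -1)) = Mul(467680, Pow(Add(Add(Rational(-506, 197), Pow(Pow(Add(17, Rational(-23, 17)), Rational(1, 2)), 2), Mul(-2167, Pow(Add(17, Rational(-23, 17)), Rational(1, 2)))), 4743394), -1)) = Mul(467680, Pow(Add(Add(Rational(-506, 197), Pow(Pow(Rational(266, 17), Rational(1, 2)), 2), Mul(-2167, Pow(Rational(266, 17), Rational(1, 2)))), 4743394), -1)) = Mul(467680, Pow(Add(Add(Rational(-506, 197), Pow(Mul(Rational(1, 17), Pow(4522, Rational(1, 2))), 2), Mul(-2167, Mul(Rational(1, 17), Pow(4522, Rational(1, 2))))), 4743394), -1)) = Mul(467680, Pow(Add(Add(Rational(-506, 197), Rational(266, 17), Mul(Rational(-2167, 17), Pow(4522, Rational(1, 2)))), 4743394), -1)) = Mul(467680, Pow(Add(Add(Rational(43800, 3349), Mul(Rational(-2167, 17), Pow(4522, Rational(1, 2)))), 4743394), -1)) = Mul(467680, Pow(Add(Rational(15885670306, 3349), Mul(Rational(-2167, 17), Pow(4522, Rational(1, 2)))), -1))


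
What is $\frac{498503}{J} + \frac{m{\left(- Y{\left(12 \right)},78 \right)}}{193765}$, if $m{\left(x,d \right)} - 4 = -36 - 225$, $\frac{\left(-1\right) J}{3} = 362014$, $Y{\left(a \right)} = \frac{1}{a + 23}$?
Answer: $- \frac{96871546589}{210436928130} \approx -0.46034$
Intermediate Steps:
$Y{\left(a \right)} = \frac{1}{23 + a}$
$J = -1086042$ ($J = \left(-3\right) 362014 = -1086042$)
$m{\left(x,d \right)} = -257$ ($m{\left(x,d \right)} = 4 - 261 = -257$)
$\frac{498503}{J} + \frac{m{\left(- Y{\left(12 \right)},78 \right)}}{193765} = \frac{498503}{-1086042} - \frac{257}{193765} = 498503 \left(- \frac{1}{1086042}\right) - \frac{257}{193765} = - \frac{498503}{1086042} - \frac{257}{193765} = - \frac{96871546589}{210436928130}$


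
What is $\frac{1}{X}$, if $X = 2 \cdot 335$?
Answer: $\frac{1}{670} \approx 0.0014925$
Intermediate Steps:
$X = 670$
$\frac{1}{X} = \frac{1}{670}$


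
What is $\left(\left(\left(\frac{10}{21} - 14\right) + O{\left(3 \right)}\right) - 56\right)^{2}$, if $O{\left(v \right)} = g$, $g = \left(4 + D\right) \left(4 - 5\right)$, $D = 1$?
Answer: $\frac{2449225}{441} \approx 5553.8$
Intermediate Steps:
$g = -5$ ($g = \left(4 + 1\right) \left(4 - 5\right) = 5 \left(-1\right) = -5$)
$O{\left(v \right)} = -5$
$\left(\left(\left(\frac{10}{21} - 14\right) + O{\left(3 \right)}\right) - 56\right)^{2} = \left(\left(\left(\frac{10}{21} - 14\right) - 5\right) - 56\right)^{2} = \left(\left(- \frac{284}{21} - 5\right) - 56\right)^{2} = \left(- \frac{389}{21} - 56\right)^{2} = \left(- \frac{1565}{21}\right)^{2} = \frac{2449225}{441}$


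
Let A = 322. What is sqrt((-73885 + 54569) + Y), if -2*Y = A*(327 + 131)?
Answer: I*sqrt(93054) ≈ 305.05*I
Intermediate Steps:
Y = -73738 (Y = -161*(327 + 131) = -161*458 = -1/2*147476 = -73738)
sqrt((-73885 + 54569) + Y) = sqrt((-73885 + 54569) - 73738) = sqrt(-19316 - 73738) = sqrt(-93054) = I*sqrt(93054)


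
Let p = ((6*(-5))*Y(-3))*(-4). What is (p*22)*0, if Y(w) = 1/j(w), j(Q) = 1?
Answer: 0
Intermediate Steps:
Y(w) = 1 (Y(w) = 1/1 = 1)
p = 120 (p = ((6*(-5))*1)*(-4) = -30*1*(-4) = -30*(-4) = 120)
(p*22)*0 = (120*22)*0 = 2640*0 = 0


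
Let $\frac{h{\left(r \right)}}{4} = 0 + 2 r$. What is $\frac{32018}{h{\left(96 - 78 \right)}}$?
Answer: $\frac{16009}{72} \approx 222.35$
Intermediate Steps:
$h{\left(r \right)} = 8 r$ ($h{\left(r \right)} = 4 \left(0 + 2 r\right) = 4 \cdot 2 r = 8 r$)
$\frac{32018}{h{\left(96 - 78 \right)}} = \frac{32018}{8 \left(96 - 78\right)} = \frac{32018}{8 \cdot 18} = \frac{32018}{144} = 32018 \cdot \frac{1}{144} = \frac{16009}{72}$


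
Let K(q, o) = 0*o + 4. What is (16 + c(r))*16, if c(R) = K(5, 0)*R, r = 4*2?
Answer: 768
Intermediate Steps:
K(q, o) = 4 (K(q, o) = 0 + 4 = 4)
r = 8
c(R) = 4*R
(16 + c(r))*16 = (16 + 4*8)*16 = (16 + 32)*16 = 48*16 = 768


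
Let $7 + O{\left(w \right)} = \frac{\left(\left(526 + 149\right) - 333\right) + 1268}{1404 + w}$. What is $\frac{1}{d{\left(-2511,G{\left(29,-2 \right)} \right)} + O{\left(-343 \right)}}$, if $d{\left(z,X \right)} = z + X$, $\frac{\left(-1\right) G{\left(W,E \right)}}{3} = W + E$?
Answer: $- \frac{1061}{2755929} \approx -0.00038499$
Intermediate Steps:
$G{\left(W,E \right)} = - 3 E - 3 W$ ($G{\left(W,E \right)} = - 3 \left(W + E\right) = - 3 \left(E + W\right) = - 3 E - 3 W$)
$O{\left(w \right)} = -7 + \frac{1610}{1404 + w}$ ($O{\left(w \right)} = -7 + \frac{\left(\left(526 + 149\right) - 333\right) + 1268}{1404 + w} = -7 + \frac{\left(675 - 333\right) + 1268}{1404 + w} = -7 + \frac{342 + 1268}{1404 + w} = -7 + \frac{1610}{1404 + w}$)
$d{\left(z,X \right)} = X + z$
$\frac{1}{d{\left(-2511,G{\left(29,-2 \right)} \right)} + O{\left(-343 \right)}} = \frac{1}{\left(\left(\left(-3\right) \left(-2\right) - 87\right) - 2511\right) + \frac{7 \left(-1174 - -343\right)}{1404 - 343}} = \frac{1}{\left(\left(6 - 87\right) - 2511\right) + \frac{7 \left(-1174 + 343\right)}{1061}} = \frac{1}{\left(-81 - 2511\right) + 7 \cdot \frac{1}{1061} \left(-831\right)} = \frac{1}{-2592 - \frac{5817}{1061}} = \frac{1}{- \frac{2755929}{1061}} = - \frac{1061}{2755929}$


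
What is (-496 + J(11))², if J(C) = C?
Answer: 235225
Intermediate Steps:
(-496 + J(11))² = (-496 + 11)² = (-485)² = 235225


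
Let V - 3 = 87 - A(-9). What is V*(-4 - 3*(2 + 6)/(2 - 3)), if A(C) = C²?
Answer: 180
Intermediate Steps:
V = 9 (V = 3 + (87 - 1*(-9)²) = 3 + (87 - 1*81) = 3 + (87 - 81) = 3 + 6 = 9)
V*(-4 - 3*(2 + 6)/(2 - 3)) = 9*(-4 - 3*(2 + 6)/(2 - 3)) = 9*(-4 - 24/(-1)) = 9*(-4 - 24*(-1)) = 9*(-4 - 3*(-8)) = 9*(-4 + 24) = 9*20 = 180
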